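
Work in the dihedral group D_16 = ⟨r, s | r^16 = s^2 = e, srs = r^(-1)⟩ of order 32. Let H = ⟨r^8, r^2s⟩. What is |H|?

4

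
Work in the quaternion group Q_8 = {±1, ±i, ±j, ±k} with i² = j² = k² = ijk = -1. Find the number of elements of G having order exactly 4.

The elements of order 4 are: i, -i, j, -j, k, -k.
That's 6.

6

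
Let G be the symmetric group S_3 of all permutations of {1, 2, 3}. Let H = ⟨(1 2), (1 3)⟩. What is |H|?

6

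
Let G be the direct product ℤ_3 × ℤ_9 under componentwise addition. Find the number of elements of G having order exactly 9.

An element (a,b) has order lcm(ord(a), ord(b)); count pairs with lcm equal to 9.
Enumerating gives 18 such elements.

18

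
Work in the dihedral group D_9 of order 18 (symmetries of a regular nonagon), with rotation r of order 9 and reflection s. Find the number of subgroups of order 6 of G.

3

|G| = 18 and 6 | 18, so subgroups of order 6 are possible by Lagrange.
The subgroups of order 6 are: {e, r^3, r^6, r^2s, r^5s, r^8s}; {e, r^3, r^6, s, r^3s, r^6s}; {e, r^3, r^6, rs, r^4s, r^7s}.
So G has 3 subgroups of order 6.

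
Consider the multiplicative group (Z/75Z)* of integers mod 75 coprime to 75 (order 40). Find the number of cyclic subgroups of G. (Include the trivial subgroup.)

12

Each element a generates a cyclic subgroup ⟨a⟩; distinct elements may generate the same one (a cyclic group of order d has φ(d) generators).
Cyclic subgroups by order — order 1: 1; order 2: 3; order 4: 2; order 5: 1; order 10: 3; order 20: 2.
Total: 12.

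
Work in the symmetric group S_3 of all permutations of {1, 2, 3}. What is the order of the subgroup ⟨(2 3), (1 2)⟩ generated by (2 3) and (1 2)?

6

|⟨(2 3)⟩| = 2 and |⟨(1 2)⟩| = 2, so |H| is a multiple of lcm(2, 2) = 2 and divides |G| = 6.
Closing {(2 3), (1 2)} under the group operation gives all of G, so |H| = 6.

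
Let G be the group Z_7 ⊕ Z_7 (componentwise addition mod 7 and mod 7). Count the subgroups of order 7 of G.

|G| = 49 and 7 | 49, so subgroups of order 7 are possible by Lagrange.
The subgroups of order 7 are: {(0,0), (0,1), (0,2), (0,3), (0,4), (0,5), (0,6)}; {(0,0), (1,0), (2,0), (3,0), (4,0), (5,0), (6,0)}; {(0,0), (1,1), (2,2), (3,3), (4,4), (5,5), (6,6)}; {(0,0), (1,2), (2,4), (3,6), (4,1), (5,3), (6,5)}; … (8 in all).
So G has 8 subgroups of order 7.

8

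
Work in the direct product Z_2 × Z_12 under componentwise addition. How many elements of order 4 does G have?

An element (a,b) has order lcm(ord(a), ord(b)); count pairs with lcm equal to 4.
Enumerating gives 4 such elements.

4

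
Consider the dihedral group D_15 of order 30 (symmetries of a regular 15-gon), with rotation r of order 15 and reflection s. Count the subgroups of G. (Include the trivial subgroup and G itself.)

28

|G| = 30, so by Lagrange every subgroup order divides 30. Divisors: 1, 2, 3, 5, 6, 10, 15, 30.
Subgroups by order — order 1: 1; order 2: 15; order 3: 1; order 5: 1; order 6: 5; order 10: 3; order 15: 1; order 30: 1.
Total: 1 + 15 + 1 + 1 + 5 + 3 + 1 + 1 = 28.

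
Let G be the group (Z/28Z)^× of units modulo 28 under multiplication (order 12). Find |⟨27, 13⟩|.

4

|⟨27⟩| = 2 and |⟨13⟩| = 2, so |H| is a multiple of lcm(2, 2) = 2 and divides |G| = 12.
Closing under the operation: H = {1, 13, 15, 27}, so |H| = 4.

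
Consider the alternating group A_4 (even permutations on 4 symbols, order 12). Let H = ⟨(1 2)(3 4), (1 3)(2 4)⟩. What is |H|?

4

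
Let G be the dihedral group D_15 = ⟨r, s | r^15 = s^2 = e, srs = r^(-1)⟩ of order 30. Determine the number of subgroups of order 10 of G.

3

|G| = 30 and 10 | 30, so subgroups of order 10 are possible by Lagrange.
The subgroups of order 10 are: {e, r^3, r^6, r^9, r^12, rs, r^4s, r^7s, r^10s, r^13s}; {e, r^3, r^6, r^9, r^12, r^2s, r^5s, r^8s, r^11s, r^14s}; {e, r^3, r^6, r^9, r^12, s, r^3s, r^6s, r^9s, r^12s}.
So G has 3 subgroups of order 10.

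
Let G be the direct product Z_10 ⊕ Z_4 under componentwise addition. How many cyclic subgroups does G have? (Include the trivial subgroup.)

12

A cyclic subgroup of order d is generated by each of its φ(d) elements of order d, so the cyclic subgroups of order d number (#elements of order d)/φ(d).
Cyclic subgroups by order — order 1: 1; order 2: 3; order 4: 2; order 5: 1; order 10: 3; order 20: 2.
Total: 12.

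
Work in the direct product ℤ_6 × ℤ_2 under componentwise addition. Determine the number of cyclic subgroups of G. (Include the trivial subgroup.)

8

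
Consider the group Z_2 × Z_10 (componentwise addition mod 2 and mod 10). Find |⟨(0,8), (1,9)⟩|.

|⟨(0,8)⟩| = 5 and |⟨(1,9)⟩| = 10, so |H| is a multiple of lcm(5, 10) = 10 and divides |G| = 20.
Closing under the operation: H = {(0,0), (0,2), (0,4), (0,6), (0,8), (1,1), (1,3), (1,5), (1,7), (1,9)}, so |H| = 10.

10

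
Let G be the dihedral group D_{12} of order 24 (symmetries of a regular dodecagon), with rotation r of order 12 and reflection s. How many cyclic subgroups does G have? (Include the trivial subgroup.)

18

Each element a generates a cyclic subgroup ⟨a⟩; distinct elements may generate the same one (a cyclic group of order d has φ(d) generators).
Cyclic subgroups by order — order 1: 1; order 2: 13; order 3: 1; order 4: 1; order 6: 1; order 12: 1.
Total: 18.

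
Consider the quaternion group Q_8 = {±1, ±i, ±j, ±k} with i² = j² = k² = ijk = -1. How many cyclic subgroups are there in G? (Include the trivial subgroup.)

Each element a generates a cyclic subgroup ⟨a⟩; distinct elements may generate the same one (a cyclic group of order d has φ(d) generators).
Cyclic subgroups by order — order 1: 1; order 2: 1; order 4: 3.
Total: 5.

5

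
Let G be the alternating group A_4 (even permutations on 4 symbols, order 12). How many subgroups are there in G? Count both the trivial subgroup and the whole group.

10

|G| = 12, so by Lagrange every subgroup order divides 12. Divisors: 1, 2, 3, 4, 6, 12.
Subgroups by order — order 1: 1; order 2: 3; order 3: 4; order 4: 1; order 6: 0; order 12: 1.
Total: 1 + 3 + 4 + 1 + 0 + 1 = 10.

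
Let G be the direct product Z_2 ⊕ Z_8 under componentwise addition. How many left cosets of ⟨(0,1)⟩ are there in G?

2

|⟨(0,1)⟩| = 8 and |G| = 16.
By Lagrange, [G : H] = |G|/|H| = 16/8 = 2.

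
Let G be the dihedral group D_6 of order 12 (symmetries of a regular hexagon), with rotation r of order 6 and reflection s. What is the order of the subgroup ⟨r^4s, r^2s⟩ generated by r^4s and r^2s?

|⟨r^4s⟩| = 2 and |⟨r^2s⟩| = 2, so |H| is a multiple of lcm(2, 2) = 2 and divides |G| = 12.
Closing under the operation: H = {e, r^2, r^4, s, r^2s, r^4s}, so |H| = 6.

6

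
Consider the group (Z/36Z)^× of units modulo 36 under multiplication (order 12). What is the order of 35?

Compute successive powers of 35 mod 36: 35, 1; 35^2 ≡ 1 (mod 36).
So |⟨35⟩| = 2.

2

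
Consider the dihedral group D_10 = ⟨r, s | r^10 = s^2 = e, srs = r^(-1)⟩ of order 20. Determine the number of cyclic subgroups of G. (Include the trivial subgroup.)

14

Group the elements of G by the cyclic subgroup they generate; each cyclic subgroup of order d accounts for φ(d) elements.
Cyclic subgroups by order — order 1: 1; order 2: 11; order 5: 1; order 10: 1.
Total: 14.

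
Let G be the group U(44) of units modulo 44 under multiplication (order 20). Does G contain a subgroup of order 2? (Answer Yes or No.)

2 | 20. A subgroup of order 2 is {1, 21}.

Yes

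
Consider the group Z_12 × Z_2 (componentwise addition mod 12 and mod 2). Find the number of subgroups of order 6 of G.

3

|G| = 24 and 6 | 24, so subgroups of order 6 are possible by Lagrange.
The subgroups of order 6 are: {(0,0), (0,1), (4,0), (4,1), (8,0), (8,1)}; {(0,0), (2,0), (4,0), (6,0), (8,0), (10,0)}; {(0,0), (2,1), (4,0), (6,1), (8,0), (10,1)}.
So G has 3 subgroups of order 6.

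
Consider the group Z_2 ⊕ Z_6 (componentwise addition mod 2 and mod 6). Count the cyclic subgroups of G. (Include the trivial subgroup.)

8

Each element a generates a cyclic subgroup ⟨a⟩; distinct elements may generate the same one (a cyclic group of order d has φ(d) generators).
Cyclic subgroups by order — order 1: 1; order 2: 3; order 3: 1; order 6: 3.
Total: 8.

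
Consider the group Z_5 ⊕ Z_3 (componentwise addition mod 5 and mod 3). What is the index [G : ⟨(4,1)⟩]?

|⟨(4,1)⟩| = 15 and |G| = 15.
By Lagrange, [G : H] = |G|/|H| = 15/15 = 1.

1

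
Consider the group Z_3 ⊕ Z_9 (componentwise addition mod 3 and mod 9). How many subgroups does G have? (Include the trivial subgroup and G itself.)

10

|G| = 27, so by Lagrange every subgroup order divides 27. Divisors: 1, 3, 9, 27.
Subgroups by order — order 1: 1; order 3: 4; order 9: 4; order 27: 1.
Total: 1 + 4 + 4 + 1 = 10.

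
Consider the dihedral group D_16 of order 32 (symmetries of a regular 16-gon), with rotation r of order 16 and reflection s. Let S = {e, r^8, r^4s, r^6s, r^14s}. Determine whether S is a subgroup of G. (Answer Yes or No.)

No

|S| = 5 does not divide |G| = 32, so by Lagrange S is not a subgroup.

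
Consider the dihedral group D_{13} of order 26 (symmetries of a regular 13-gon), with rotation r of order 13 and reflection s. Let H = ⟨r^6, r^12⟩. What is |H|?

13

|⟨r^6⟩| = 13 and |⟨r^12⟩| = 13, so |H| is a multiple of lcm(13, 13) = 13 and divides |G| = 26.
Closing under the operation: H = {e, r, r^2, r^3, r^4, r^5, r^6, r^7, r^8, r^9, r^10, r^11, r^12}, so |H| = 13.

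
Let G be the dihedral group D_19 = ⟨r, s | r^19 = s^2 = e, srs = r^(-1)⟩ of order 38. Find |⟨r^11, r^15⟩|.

19

|⟨r^11⟩| = 19 and |⟨r^15⟩| = 19, so |H| is a multiple of lcm(19, 19) = 19 and divides |G| = 38.
Closing under the operation: H = {e, r, r^2, r^3, r^4, r^5, r^6, r^7, r^8, r^9, r^10, r^11, r^12, r^13, r^14, r^15, r^16, r^17, r^18}, so |H| = 19.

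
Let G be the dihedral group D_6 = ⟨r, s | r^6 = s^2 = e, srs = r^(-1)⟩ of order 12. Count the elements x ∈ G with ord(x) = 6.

2

The elements of order 6 are: r, r^5.
That's 2.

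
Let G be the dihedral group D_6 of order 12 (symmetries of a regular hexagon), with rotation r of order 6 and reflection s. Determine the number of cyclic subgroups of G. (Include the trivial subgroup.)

10

A cyclic subgroup of order d is generated by each of its φ(d) elements of order d, so the cyclic subgroups of order d number (#elements of order d)/φ(d).
Cyclic subgroups by order — order 1: 1; order 2: 7; order 3: 1; order 6: 1.
Total: 10.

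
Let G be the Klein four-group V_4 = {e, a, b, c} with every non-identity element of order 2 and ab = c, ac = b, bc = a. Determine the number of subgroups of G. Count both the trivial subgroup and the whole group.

5

|G| = 4, so by Lagrange every subgroup order divides 4. Divisors: 1, 2, 4.
Subgroups by order — order 1: 1; order 2: 3; order 4: 1.
Total: 1 + 3 + 1 = 5.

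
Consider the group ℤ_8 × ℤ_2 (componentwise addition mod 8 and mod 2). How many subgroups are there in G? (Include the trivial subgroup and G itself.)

|G| = 16, so by Lagrange every subgroup order divides 16. Divisors: 1, 2, 4, 8, 16.
Subgroups by order — order 1: 1; order 2: 3; order 4: 3; order 8: 3; order 16: 1.
Total: 1 + 3 + 3 + 3 + 1 = 11.

11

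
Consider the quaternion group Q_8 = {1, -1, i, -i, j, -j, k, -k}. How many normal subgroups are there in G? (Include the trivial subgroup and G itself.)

6

G has 6 subgroups. Checking conjugation-invariance by order — order 1: 1/1 normal; order 2: 1/1 normal; order 4: 3/3 normal; order 8: 1/1 normal.
Total normal subgroups: 6.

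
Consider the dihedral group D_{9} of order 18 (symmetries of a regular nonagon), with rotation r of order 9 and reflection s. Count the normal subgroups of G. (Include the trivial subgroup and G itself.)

4

G has 16 subgroups. Checking conjugation-invariance by order — order 1: 1/1 normal; order 2: 0/9 normal; order 3: 1/1 normal; order 6: 0/3 normal; order 9: 1/1 normal; order 18: 1/1 normal.
Total normal subgroups: 4.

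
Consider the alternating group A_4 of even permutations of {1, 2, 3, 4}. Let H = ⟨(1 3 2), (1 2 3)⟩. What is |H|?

3

|⟨(1 3 2)⟩| = 3 and |⟨(1 2 3)⟩| = 3, so |H| is a multiple of lcm(3, 3) = 3 and divides |G| = 12.
Closing under the operation: H = {e, (1 2 3), (1 3 2)}, so |H| = 3.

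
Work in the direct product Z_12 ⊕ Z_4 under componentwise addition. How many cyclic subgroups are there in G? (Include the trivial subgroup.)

Group the elements of G by the cyclic subgroup they generate; each cyclic subgroup of order d accounts for φ(d) elements.
Cyclic subgroups by order — order 1: 1; order 2: 3; order 3: 1; order 4: 6; order 6: 3; order 12: 6.
Total: 20.

20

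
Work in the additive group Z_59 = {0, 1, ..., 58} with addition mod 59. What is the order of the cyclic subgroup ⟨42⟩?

59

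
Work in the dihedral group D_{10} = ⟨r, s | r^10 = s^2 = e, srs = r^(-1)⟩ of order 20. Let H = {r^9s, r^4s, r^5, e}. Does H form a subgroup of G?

Yes

|H| = 4 divides |G| = 20, consistent with Lagrange.
H contains the identity, every element's inverse is in H, and H is closed under ·: it is a subgroup.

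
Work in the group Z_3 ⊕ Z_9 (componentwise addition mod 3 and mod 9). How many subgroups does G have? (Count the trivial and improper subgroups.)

10

|G| = 27, so by Lagrange every subgroup order divides 27. Divisors: 1, 3, 9, 27.
Subgroups by order — order 1: 1; order 3: 4; order 9: 4; order 27: 1.
Total: 1 + 4 + 4 + 1 = 10.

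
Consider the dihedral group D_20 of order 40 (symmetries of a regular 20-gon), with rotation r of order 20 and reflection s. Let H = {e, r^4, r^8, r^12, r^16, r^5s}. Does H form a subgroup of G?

|H| = 6 does not divide |G| = 40, so by Lagrange H is not a subgroup.

No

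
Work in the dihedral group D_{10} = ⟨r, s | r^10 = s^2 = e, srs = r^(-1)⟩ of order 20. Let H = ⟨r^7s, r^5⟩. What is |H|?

|⟨r^7s⟩| = 2 and |⟨r^5⟩| = 2, so |H| is a multiple of lcm(2, 2) = 2 and divides |G| = 20.
Closing under the operation: H = {e, r^5, r^2s, r^7s}, so |H| = 4.

4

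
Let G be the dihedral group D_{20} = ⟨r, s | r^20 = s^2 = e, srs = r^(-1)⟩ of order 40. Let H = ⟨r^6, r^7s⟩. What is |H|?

20

|⟨r^6⟩| = 10 and |⟨r^7s⟩| = 2, so |H| is a multiple of lcm(10, 2) = 10 and divides |G| = 40.
Closing under the operation: H = {e, r^2, r^4, r^6, r^8, r^10, r^12, r^14, r^16, r^18, rs, r^3s, r^5s, r^7s, r^9s, r^11s, r^13s, r^15s, r^17s, r^19s}, so |H| = 20.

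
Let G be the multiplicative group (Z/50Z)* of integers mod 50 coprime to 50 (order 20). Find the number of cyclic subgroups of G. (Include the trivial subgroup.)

A cyclic subgroup of order d is generated by each of its φ(d) elements of order d, so the cyclic subgroups of order d number (#elements of order d)/φ(d).
Cyclic subgroups by order — order 1: 1; order 2: 1; order 4: 1; order 5: 1; order 10: 1; order 20: 1.
Total: 6.

6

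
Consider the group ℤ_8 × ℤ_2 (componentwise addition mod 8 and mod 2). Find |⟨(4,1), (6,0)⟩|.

8

|⟨(4,1)⟩| = 2 and |⟨(6,0)⟩| = 4, so |H| is a multiple of lcm(2, 4) = 4 and divides |G| = 16.
Closing under the operation: H = {(0,0), (0,1), (2,0), (2,1), (4,0), (4,1), (6,0), (6,1)}, so |H| = 8.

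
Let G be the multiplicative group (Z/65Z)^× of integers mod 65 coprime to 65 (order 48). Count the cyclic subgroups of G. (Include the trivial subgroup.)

Group the elements of G by the cyclic subgroup they generate; each cyclic subgroup of order d accounts for φ(d) elements.
Cyclic subgroups by order — order 1: 1; order 2: 3; order 3: 1; order 4: 6; order 6: 3; order 12: 6.
Total: 20.

20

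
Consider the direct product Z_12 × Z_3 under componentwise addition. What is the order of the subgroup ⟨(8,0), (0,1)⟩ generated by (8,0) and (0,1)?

|⟨(8,0)⟩| = 3 and |⟨(0,1)⟩| = 3, so |H| is a multiple of lcm(3, 3) = 3 and divides |G| = 36.
Closing under the operation: H = {(0,0), (0,1), (0,2), (4,0), (4,1), (4,2), (8,0), (8,1), (8,2)}, so |H| = 9.

9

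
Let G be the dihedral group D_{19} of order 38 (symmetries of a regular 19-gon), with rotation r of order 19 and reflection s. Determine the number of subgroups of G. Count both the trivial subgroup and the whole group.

22

|G| = 38, so by Lagrange every subgroup order divides 38. Divisors: 1, 2, 19, 38.
Subgroups by order — order 1: 1; order 2: 19; order 19: 1; order 38: 1.
Total: 1 + 19 + 1 + 1 = 22.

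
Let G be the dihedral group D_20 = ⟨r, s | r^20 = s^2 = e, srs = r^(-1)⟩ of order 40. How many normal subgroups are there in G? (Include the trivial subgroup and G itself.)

G has 48 subgroups. Checking conjugation-invariance by order — order 1: 1/1 normal; order 2: 1/21 normal; order 4: 1/11 normal; order 5: 1/1 normal; order 8: 0/5 normal; order 10: 1/5 normal; order 20: 3/3 normal; order 40: 1/1 normal.
Total normal subgroups: 9.

9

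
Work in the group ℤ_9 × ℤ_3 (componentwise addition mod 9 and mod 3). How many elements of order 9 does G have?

18

An element (a,b) has order lcm(ord(a), ord(b)); count pairs with lcm equal to 9.
Enumerating gives 18 such elements.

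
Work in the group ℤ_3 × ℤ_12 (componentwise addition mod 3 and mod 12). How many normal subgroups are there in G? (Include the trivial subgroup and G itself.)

G is abelian, so every subgroup is normal.
G has 18 subgroups in total, hence 18 normal subgroups.

18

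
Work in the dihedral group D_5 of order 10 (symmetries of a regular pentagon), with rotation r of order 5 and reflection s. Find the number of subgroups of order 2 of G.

|G| = 10 and 2 | 10, so subgroups of order 2 are possible by Lagrange.
The subgroups of order 2 are: {e, r^2s}; {e, r^3s}; {e, r^4s}; {e, rs}; … (5 in all).
So G has 5 subgroups of order 2.

5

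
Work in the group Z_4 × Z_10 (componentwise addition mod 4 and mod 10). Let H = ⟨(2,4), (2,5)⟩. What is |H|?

|⟨(2,4)⟩| = 10 and |⟨(2,5)⟩| = 2, so |H| is a multiple of lcm(10, 2) = 10 and divides |G| = 40.
Closing under the operation: H = {(0,0), (0,1), (0,2), (0,3), (0,4), (0,5), (0,6), (0,7), (0,8), (0,9), (2,0), (2,1), (2,2), (2,3), (2,4), (2,5), (2,6), (2,7), (2,8), (2,9)}, so |H| = 20.

20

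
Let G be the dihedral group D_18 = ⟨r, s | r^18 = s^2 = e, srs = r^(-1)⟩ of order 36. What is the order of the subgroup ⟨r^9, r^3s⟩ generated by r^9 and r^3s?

4

|⟨r^9⟩| = 2 and |⟨r^3s⟩| = 2, so |H| is a multiple of lcm(2, 2) = 2 and divides |G| = 36.
Closing under the operation: H = {e, r^9, r^3s, r^12s}, so |H| = 4.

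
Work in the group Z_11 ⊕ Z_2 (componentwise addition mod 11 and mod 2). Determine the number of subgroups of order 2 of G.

1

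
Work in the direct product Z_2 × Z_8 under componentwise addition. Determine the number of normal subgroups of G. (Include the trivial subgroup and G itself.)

11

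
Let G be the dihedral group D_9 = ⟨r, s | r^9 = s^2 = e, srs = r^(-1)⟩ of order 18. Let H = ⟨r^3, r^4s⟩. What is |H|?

|⟨r^3⟩| = 3 and |⟨r^4s⟩| = 2, so |H| is a multiple of lcm(3, 2) = 6 and divides |G| = 18.
Closing under the operation: H = {e, r^3, r^6, rs, r^4s, r^7s}, so |H| = 6.

6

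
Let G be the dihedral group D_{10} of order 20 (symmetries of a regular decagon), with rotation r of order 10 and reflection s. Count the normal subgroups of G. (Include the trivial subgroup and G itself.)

7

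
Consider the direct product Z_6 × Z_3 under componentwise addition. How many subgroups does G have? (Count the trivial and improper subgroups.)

|G| = 18, so by Lagrange every subgroup order divides 18. Divisors: 1, 2, 3, 6, 9, 18.
Subgroups by order — order 1: 1; order 2: 1; order 3: 4; order 6: 4; order 9: 1; order 18: 1.
Total: 1 + 1 + 4 + 4 + 1 + 1 = 12.

12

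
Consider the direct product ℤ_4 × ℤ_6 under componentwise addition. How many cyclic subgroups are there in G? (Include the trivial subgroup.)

12

Each element a generates a cyclic subgroup ⟨a⟩; distinct elements may generate the same one (a cyclic group of order d has φ(d) generators).
Cyclic subgroups by order — order 1: 1; order 2: 3; order 3: 1; order 4: 2; order 6: 3; order 12: 2.
Total: 12.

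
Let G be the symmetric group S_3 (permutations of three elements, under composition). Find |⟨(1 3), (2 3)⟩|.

|⟨(1 3)⟩| = 2 and |⟨(2 3)⟩| = 2, so |H| is a multiple of lcm(2, 2) = 2 and divides |G| = 6.
Closing {(1 3), (2 3)} under the group operation gives all of G, so |H| = 6.

6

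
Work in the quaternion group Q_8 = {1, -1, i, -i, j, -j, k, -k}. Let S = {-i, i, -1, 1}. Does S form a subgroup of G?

|S| = 4 divides |G| = 8, consistent with Lagrange.
S contains the identity, every element's inverse is in S, and S is closed under ·: it is a subgroup.
In fact S = ⟨-i⟩.

Yes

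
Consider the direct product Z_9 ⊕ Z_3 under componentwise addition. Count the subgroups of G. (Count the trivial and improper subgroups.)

10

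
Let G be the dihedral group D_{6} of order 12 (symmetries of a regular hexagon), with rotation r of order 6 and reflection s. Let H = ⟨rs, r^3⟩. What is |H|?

4

|⟨rs⟩| = 2 and |⟨r^3⟩| = 2, so |H| is a multiple of lcm(2, 2) = 2 and divides |G| = 12.
Closing under the operation: H = {e, r^3, rs, r^4s}, so |H| = 4.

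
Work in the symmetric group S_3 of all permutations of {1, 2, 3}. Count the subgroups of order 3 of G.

1

|G| = 6 and 3 | 6, so subgroups of order 3 are possible by Lagrange.
The subgroups of order 3 are: {e, (1 2 3), (1 3 2)}.
So G has 1 subgroup of order 3.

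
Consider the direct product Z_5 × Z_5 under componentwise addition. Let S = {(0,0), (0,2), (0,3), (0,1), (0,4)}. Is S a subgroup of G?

Yes

|S| = 5 divides |G| = 25, consistent with Lagrange.
S contains the identity, every element's inverse is in S, and S is closed under +: it is a subgroup.
In fact S = ⟨(0,1)⟩.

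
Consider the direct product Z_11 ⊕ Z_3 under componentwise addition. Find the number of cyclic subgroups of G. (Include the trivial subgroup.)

4

Each element a generates a cyclic subgroup ⟨a⟩; distinct elements may generate the same one (a cyclic group of order d has φ(d) generators).
Cyclic subgroups by order — order 1: 1; order 3: 1; order 11: 1; order 33: 1.
Total: 4.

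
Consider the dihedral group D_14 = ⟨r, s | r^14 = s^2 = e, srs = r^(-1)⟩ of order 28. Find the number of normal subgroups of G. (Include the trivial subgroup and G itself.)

7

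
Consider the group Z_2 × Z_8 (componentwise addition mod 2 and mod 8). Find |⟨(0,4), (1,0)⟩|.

|⟨(0,4)⟩| = 2 and |⟨(1,0)⟩| = 2, so |H| is a multiple of lcm(2, 2) = 2 and divides |G| = 16.
Closing under the operation: H = {(0,0), (0,4), (1,0), (1,4)}, so |H| = 4.

4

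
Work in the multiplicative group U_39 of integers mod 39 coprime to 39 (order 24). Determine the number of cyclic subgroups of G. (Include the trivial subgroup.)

A cyclic subgroup of order d is generated by each of its φ(d) elements of order d, so the cyclic subgroups of order d number (#elements of order d)/φ(d).
Cyclic subgroups by order — order 1: 1; order 2: 3; order 3: 1; order 4: 2; order 6: 3; order 12: 2.
Total: 12.

12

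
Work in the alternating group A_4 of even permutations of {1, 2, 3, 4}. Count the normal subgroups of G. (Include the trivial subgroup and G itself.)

3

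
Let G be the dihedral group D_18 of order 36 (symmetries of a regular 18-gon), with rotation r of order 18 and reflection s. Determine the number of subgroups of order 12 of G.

|G| = 36 and 12 | 36, so subgroups of order 12 are possible by Lagrange.
The subgroups of order 12 are: {e, r^3, r^6, r^9, r^12, r^15, rs, r^4s, r^7s, r^10s, r^13s, r^16s}; {e, r^3, r^6, r^9, r^12, r^15, r^2s, r^5s, r^8s, r^11s, r^14s, r^17s}; {e, r^3, r^6, r^9, r^12, r^15, s, r^3s, r^6s, r^9s, r^12s, r^15s}.
So G has 3 subgroups of order 12.

3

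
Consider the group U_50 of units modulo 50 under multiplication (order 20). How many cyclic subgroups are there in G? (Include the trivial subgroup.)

6

Each element a generates a cyclic subgroup ⟨a⟩; distinct elements may generate the same one (a cyclic group of order d has φ(d) generators).
Cyclic subgroups by order — order 1: 1; order 2: 1; order 4: 1; order 5: 1; order 10: 1; order 20: 1.
Total: 6.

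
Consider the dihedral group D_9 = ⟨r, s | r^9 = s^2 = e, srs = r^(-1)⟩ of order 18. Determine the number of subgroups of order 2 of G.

9

|G| = 18 and 2 | 18, so subgroups of order 2 are possible by Lagrange.
The subgroups of order 2 are: {e, r^2s}; {e, r^3s}; {e, r^4s}; {e, r^5s}; … (9 in all).
So G has 9 subgroups of order 2.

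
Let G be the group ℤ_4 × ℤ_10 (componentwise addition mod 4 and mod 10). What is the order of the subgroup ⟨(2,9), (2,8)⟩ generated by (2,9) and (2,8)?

|⟨(2,9)⟩| = 10 and |⟨(2,8)⟩| = 10, so |H| is a multiple of lcm(10, 10) = 10 and divides |G| = 40.
Closing under the operation: H = {(0,0), (0,1), (0,2), (0,3), (0,4), (0,5), (0,6), (0,7), (0,8), (0,9), (2,0), (2,1), (2,2), (2,3), (2,4), (2,5), (2,6), (2,7), (2,8), (2,9)}, so |H| = 20.

20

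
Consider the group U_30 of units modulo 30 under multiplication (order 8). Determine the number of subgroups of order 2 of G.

|G| = 8 and 2 | 8, so subgroups of order 2 are possible by Lagrange.
The subgroups of order 2 are: {1, 11}; {1, 19}; {1, 29}.
So G has 3 subgroups of order 2.

3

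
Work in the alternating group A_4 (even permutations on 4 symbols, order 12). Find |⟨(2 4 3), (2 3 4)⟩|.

3

|⟨(2 4 3)⟩| = 3 and |⟨(2 3 4)⟩| = 3, so |H| is a multiple of lcm(3, 3) = 3 and divides |G| = 12.
Closing under the operation: H = {e, (2 3 4), (2 4 3)}, so |H| = 3.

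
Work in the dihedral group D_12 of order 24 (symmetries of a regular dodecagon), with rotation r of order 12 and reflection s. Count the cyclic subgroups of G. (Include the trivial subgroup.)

Group the elements of G by the cyclic subgroup they generate; each cyclic subgroup of order d accounts for φ(d) elements.
Cyclic subgroups by order — order 1: 1; order 2: 13; order 3: 1; order 4: 1; order 6: 1; order 12: 1.
Total: 18.

18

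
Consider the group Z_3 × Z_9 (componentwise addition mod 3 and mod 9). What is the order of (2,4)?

9

The order of (2,4) in Z_3 × Z_9 is lcm(ord(2) in Z_3, ord(4) in Z_9).
ord(2) = 3 and ord(4) = 9, so |⟨(2,4)⟩| = lcm(3, 9) = 9.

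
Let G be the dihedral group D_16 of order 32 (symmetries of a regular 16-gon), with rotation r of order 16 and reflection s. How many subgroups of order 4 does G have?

|G| = 32 and 4 | 32, so subgroups of order 4 are possible by Lagrange.
The subgroups of order 4 are: {e, r^8, r^2s, r^10s}; {e, r^8, r^3s, r^11s}; {e, r^4, r^8, r^12}; {e, r^8, r^4s, r^12s}; … (9 in all).
So G has 9 subgroups of order 4.

9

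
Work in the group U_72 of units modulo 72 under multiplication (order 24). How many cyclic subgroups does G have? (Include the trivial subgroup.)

Each element a generates a cyclic subgroup ⟨a⟩; distinct elements may generate the same one (a cyclic group of order d has φ(d) generators).
Cyclic subgroups by order — order 1: 1; order 2: 7; order 3: 1; order 6: 7.
Total: 16.

16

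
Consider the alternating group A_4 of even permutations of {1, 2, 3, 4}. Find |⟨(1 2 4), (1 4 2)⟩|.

3

|⟨(1 2 4)⟩| = 3 and |⟨(1 4 2)⟩| = 3, so |H| is a multiple of lcm(3, 3) = 3 and divides |G| = 12.
Closing under the operation: H = {e, (1 2 4), (1 4 2)}, so |H| = 3.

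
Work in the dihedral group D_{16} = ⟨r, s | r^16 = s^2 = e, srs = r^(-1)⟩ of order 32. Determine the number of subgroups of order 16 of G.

3

|G| = 32 and 16 | 32, so subgroups of order 16 are possible by Lagrange.
The subgroups of order 16 are: {e, r, r^2, r^3, r^4, r^5, r^6, r^7, r^8, r^9, r^10, r^11, r^12, r^13, r^14, r^15}; {e, r^2, r^4, r^6, r^8, r^10, r^12, r^14, s, r^2s, r^4s, r^6s, r^8s, r^10s, r^12s, r^14s}; {e, r^2, r^4, r^6, r^8, r^10, r^12, r^14, rs, r^3s, r^5s, r^7s, r^9s, r^11s, r^13s, r^15s}.
So G has 3 subgroups of order 16.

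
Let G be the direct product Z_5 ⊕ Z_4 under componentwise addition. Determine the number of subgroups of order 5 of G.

1

|G| = 20 and 5 | 20, so subgroups of order 5 are possible by Lagrange.
The subgroups of order 5 are: {(0,0), (1,0), (2,0), (3,0), (4,0)}.
So G has 1 subgroup of order 5.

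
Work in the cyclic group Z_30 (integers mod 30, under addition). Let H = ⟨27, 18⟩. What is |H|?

10

|⟨27⟩| = 10 and |⟨18⟩| = 5, so |H| is a multiple of lcm(10, 5) = 10 and divides |G| = 30.
Closing under the operation: H = {0, 3, 6, 9, 12, 15, 18, 21, 24, 27}, so |H| = 10.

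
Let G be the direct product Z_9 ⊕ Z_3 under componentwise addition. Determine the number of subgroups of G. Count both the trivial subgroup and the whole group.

|G| = 27, so by Lagrange every subgroup order divides 27. Divisors: 1, 3, 9, 27.
Subgroups by order — order 1: 1; order 3: 4; order 9: 4; order 27: 1.
Total: 1 + 4 + 4 + 1 = 10.

10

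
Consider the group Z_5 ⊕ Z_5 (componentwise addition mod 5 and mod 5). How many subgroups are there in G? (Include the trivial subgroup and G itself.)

8

|G| = 25, so by Lagrange every subgroup order divides 25. Divisors: 1, 5, 25.
Subgroups by order — order 1: 1; order 5: 6; order 25: 1.
Total: 1 + 6 + 1 = 8.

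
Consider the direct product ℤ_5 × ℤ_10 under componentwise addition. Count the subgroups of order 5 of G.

6

|G| = 50 and 5 | 50, so subgroups of order 5 are possible by Lagrange.
The subgroups of order 5 are: {(0,0), (0,2), (0,4), (0,6), (0,8)}; {(0,0), (1,0), (2,0), (3,0), (4,0)}; {(0,0), (1,2), (2,4), (3,6), (4,8)}; {(0,0), (1,4), (2,8), (3,2), (4,6)}; … (6 in all).
So G has 6 subgroups of order 5.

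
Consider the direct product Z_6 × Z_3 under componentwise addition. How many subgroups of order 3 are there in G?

4

|G| = 18 and 3 | 18, so subgroups of order 3 are possible by Lagrange.
The subgroups of order 3 are: {(0,0), (0,1), (0,2)}; {(0,0), (2,0), (4,0)}; {(0,0), (2,1), (4,2)}; {(0,0), (2,2), (4,1)}.
So G has 4 subgroups of order 3.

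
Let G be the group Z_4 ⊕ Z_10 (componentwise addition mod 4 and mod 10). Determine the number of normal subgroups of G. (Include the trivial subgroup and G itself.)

16

G is abelian, so every subgroup is normal.
G has 16 subgroups in total, hence 16 normal subgroups.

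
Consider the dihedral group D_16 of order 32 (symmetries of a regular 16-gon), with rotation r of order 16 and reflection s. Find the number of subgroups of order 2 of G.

17

|G| = 32 and 2 | 32, so subgroups of order 2 are possible by Lagrange.
The subgroups of order 2 are: {e, r^10s}; {e, r^11s}; {e, r^12s}; {e, r^13s}; … (17 in all).
So G has 17 subgroups of order 2.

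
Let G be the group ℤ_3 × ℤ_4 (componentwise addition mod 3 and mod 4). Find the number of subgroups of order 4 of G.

|G| = 12 and 4 | 12, so subgroups of order 4 are possible by Lagrange.
The subgroups of order 4 are: {(0,0), (0,1), (0,2), (0,3)}.
So G has 1 subgroup of order 4.

1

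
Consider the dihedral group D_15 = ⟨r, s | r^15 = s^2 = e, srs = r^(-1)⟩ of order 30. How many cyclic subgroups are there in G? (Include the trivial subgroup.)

19

A cyclic subgroup of order d is generated by each of its φ(d) elements of order d, so the cyclic subgroups of order d number (#elements of order d)/φ(d).
Cyclic subgroups by order — order 1: 1; order 2: 15; order 3: 1; order 5: 1; order 15: 1.
Total: 19.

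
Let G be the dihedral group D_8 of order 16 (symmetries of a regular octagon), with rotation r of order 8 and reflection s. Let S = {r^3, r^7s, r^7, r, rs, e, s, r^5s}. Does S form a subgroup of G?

No

r^3 ∈ S but its inverse r^5 ∉ S, so S is not a subgroup.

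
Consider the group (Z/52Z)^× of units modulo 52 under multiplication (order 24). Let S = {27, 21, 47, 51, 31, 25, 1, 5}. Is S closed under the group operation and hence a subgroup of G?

Yes

|S| = 8 divides |G| = 24, consistent with Lagrange.
S contains the identity, every element's inverse is in S, and S is closed under ·: it is a subgroup.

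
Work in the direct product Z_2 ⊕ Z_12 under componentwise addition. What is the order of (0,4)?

3

The order of (0,4) in Z_2 × Z_12 is lcm(ord(0) in Z_2, ord(4) in Z_12).
ord(0) = 1 and ord(4) = 3, so |⟨(0,4)⟩| = lcm(1, 3) = 3.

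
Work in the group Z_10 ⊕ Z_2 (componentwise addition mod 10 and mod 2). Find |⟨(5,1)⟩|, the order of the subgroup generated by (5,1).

The order of (5,1) in Z_10 × Z_2 is lcm(ord(5) in Z_10, ord(1) in Z_2).
ord(5) = 2 and ord(1) = 2, so |⟨(5,1)⟩| = lcm(2, 2) = 2.

2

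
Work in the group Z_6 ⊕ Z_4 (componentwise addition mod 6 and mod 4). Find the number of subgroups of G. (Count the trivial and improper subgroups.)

16

|G| = 24, so by Lagrange every subgroup order divides 24. Divisors: 1, 2, 3, 4, 6, 8, 12, 24.
Subgroups by order — order 1: 1; order 2: 3; order 3: 1; order 4: 3; order 6: 3; order 8: 1; order 12: 3; order 24: 1.
Total: 1 + 3 + 1 + 3 + 3 + 1 + 3 + 1 = 16.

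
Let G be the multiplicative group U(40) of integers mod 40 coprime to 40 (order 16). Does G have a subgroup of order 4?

4 | 16. A subgroup of order 4 is {1, 9, 11, 19}.

Yes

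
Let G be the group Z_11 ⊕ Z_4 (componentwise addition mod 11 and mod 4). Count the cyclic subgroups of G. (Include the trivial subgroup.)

Group the elements of G by the cyclic subgroup they generate; each cyclic subgroup of order d accounts for φ(d) elements.
Cyclic subgroups by order — order 1: 1; order 2: 1; order 4: 1; order 11: 1; order 22: 1; order 44: 1.
Total: 6.

6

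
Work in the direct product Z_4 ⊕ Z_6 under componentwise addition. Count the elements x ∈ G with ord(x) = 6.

6

An element (a,b) has order lcm(ord(a), ord(b)); count pairs with lcm equal to 6.
Enumerating gives 6 such elements.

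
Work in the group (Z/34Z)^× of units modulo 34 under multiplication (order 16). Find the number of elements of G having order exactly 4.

The elements of order 4 are: 13, 21.
That's 2.

2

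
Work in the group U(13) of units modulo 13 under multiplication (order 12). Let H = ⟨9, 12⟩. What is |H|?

6

|⟨9⟩| = 3 and |⟨12⟩| = 2, so |H| is a multiple of lcm(3, 2) = 6 and divides |G| = 12.
Closing under the operation: H = {1, 3, 4, 9, 10, 12}, so |H| = 6.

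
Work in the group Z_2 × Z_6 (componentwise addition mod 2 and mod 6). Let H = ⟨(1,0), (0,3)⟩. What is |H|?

4

|⟨(1,0)⟩| = 2 and |⟨(0,3)⟩| = 2, so |H| is a multiple of lcm(2, 2) = 2 and divides |G| = 12.
Closing under the operation: H = {(0,0), (0,3), (1,0), (1,3)}, so |H| = 4.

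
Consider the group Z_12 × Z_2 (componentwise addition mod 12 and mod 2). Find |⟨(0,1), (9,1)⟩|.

|⟨(0,1)⟩| = 2 and |⟨(9,1)⟩| = 4, so |H| is a multiple of lcm(2, 4) = 4 and divides |G| = 24.
Closing under the operation: H = {(0,0), (0,1), (3,0), (3,1), (6,0), (6,1), (9,0), (9,1)}, so |H| = 8.

8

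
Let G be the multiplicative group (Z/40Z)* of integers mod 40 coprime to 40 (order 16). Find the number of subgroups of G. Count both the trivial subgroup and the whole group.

|G| = 16, so by Lagrange every subgroup order divides 16. Divisors: 1, 2, 4, 8, 16.
Subgroups by order — order 1: 1; order 2: 7; order 4: 11; order 8: 7; order 16: 1.
Total: 1 + 7 + 11 + 7 + 1 = 27.

27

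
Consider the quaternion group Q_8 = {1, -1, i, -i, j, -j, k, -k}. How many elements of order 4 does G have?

6

The elements of order 4 are: i, -i, j, -j, k, -k.
That's 6.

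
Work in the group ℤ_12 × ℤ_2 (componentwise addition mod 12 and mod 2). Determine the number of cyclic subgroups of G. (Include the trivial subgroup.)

12

Group the elements of G by the cyclic subgroup they generate; each cyclic subgroup of order d accounts for φ(d) elements.
Cyclic subgroups by order — order 1: 1; order 2: 3; order 3: 1; order 4: 2; order 6: 3; order 12: 2.
Total: 12.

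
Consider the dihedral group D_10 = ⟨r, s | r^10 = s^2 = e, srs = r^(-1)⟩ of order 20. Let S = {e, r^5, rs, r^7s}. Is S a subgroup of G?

Closure fails: r^7s · rs = r^6 ∉ S. So S is not a subgroup.

No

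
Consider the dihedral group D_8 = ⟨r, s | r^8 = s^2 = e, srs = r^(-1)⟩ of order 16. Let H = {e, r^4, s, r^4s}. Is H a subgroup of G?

|H| = 4 divides |G| = 16, consistent with Lagrange.
H contains the identity, every element's inverse is in H, and H is closed under ·: it is a subgroup.

Yes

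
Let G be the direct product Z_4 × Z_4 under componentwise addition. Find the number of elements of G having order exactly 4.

An element (a,b) has order lcm(ord(a), ord(b)); count pairs with lcm equal to 4.
Enumerating gives 12 such elements.

12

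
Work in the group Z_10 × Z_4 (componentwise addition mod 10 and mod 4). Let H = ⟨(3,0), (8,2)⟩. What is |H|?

20

|⟨(3,0)⟩| = 10 and |⟨(8,2)⟩| = 10, so |H| is a multiple of lcm(10, 10) = 10 and divides |G| = 40.
Closing under the operation: H = {(0,0), (0,2), (1,0), (1,2), (2,0), (2,2), (3,0), (3,2), (4,0), (4,2), (5,0), (5,2), (6,0), (6,2), (7,0), (7,2), (8,0), (8,2), (9,0), (9,2)}, so |H| = 20.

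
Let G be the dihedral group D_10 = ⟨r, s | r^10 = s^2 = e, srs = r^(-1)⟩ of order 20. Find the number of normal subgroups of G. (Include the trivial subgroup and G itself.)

G has 22 subgroups. Checking conjugation-invariance by order — order 1: 1/1 normal; order 2: 1/11 normal; order 4: 0/5 normal; order 5: 1/1 normal; order 10: 3/3 normal; order 20: 1/1 normal.
Total normal subgroups: 7.

7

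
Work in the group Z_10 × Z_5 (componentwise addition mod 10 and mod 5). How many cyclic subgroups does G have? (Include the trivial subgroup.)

14

A cyclic subgroup of order d is generated by each of its φ(d) elements of order d, so the cyclic subgroups of order d number (#elements of order d)/φ(d).
Cyclic subgroups by order — order 1: 1; order 2: 1; order 5: 6; order 10: 6.
Total: 14.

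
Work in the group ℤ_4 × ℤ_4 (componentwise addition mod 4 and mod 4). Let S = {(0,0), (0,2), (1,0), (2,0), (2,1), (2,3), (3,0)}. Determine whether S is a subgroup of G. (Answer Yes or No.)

|S| = 7 does not divide |G| = 16, so by Lagrange S is not a subgroup.

No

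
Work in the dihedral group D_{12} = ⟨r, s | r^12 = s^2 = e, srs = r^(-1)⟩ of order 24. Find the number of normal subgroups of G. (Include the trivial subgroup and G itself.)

9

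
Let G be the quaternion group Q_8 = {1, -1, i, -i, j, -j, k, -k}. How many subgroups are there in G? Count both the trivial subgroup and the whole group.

6

|G| = 8, so by Lagrange every subgroup order divides 8. Divisors: 1, 2, 4, 8.
Subgroups by order — order 1: 1; order 2: 1; order 4: 3; order 8: 1.
Total: 1 + 1 + 3 + 1 = 6.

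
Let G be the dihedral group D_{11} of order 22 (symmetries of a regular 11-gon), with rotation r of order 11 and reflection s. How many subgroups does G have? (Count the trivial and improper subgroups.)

14

|G| = 22, so by Lagrange every subgroup order divides 22. Divisors: 1, 2, 11, 22.
Subgroups by order — order 1: 1; order 2: 11; order 11: 1; order 22: 1.
Total: 1 + 11 + 1 + 1 = 14.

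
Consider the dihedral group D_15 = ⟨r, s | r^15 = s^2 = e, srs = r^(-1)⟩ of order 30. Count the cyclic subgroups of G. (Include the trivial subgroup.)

19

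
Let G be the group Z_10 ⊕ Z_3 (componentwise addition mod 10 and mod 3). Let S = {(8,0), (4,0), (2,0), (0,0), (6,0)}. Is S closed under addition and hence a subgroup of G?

Yes

|S| = 5 divides |G| = 30, consistent with Lagrange.
S contains the identity, every element's inverse is in S, and S is closed under +: it is a subgroup.
In fact S = ⟨(4,0)⟩.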